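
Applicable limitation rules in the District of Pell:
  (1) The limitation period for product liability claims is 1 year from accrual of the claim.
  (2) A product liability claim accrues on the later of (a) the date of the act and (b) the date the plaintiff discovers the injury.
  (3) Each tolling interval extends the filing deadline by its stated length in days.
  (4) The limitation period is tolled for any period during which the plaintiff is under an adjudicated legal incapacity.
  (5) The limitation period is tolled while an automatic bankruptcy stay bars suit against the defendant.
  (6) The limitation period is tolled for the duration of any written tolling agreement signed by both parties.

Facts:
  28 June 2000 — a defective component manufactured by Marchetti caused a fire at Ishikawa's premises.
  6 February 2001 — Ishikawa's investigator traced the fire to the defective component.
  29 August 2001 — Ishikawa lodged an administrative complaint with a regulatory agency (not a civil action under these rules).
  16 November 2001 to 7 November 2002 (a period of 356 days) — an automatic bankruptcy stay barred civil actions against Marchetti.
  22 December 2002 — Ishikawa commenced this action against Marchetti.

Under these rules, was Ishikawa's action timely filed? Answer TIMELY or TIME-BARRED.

Because discovery on 6 February 2001 post-dates the 28 June 2000 act, accrual under the later-of rule falls on 6 February 2001.
1 year from 6 February 2001 is 6 February 2002.
The period was tolled for 356 days by the automatic bankruptcy stay (16 November 2001 to 7 November 2002), pushing the deadline to 28 January 2003.
The other events in the timeline have no effect on the limitation period under the stated rules.
Filing on 22 December 2002 beat the 28 January 2003 deadline — the action is timely.

TIMELY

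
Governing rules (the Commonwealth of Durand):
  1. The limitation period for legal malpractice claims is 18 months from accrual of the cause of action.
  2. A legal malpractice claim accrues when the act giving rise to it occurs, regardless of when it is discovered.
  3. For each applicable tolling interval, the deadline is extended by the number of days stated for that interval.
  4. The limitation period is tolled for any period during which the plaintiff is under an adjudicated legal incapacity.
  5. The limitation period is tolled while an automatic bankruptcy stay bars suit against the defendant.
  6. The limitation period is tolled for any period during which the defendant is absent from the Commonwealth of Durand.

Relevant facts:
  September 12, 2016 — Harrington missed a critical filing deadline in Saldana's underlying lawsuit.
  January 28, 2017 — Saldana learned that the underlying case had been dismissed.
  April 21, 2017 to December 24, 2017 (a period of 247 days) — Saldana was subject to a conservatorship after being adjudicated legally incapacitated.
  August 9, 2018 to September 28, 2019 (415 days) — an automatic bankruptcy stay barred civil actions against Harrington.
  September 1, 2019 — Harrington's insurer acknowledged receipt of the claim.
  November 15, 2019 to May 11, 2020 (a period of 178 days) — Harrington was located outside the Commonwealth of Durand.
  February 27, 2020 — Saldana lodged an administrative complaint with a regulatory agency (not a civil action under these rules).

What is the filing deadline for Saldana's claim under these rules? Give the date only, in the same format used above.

June 29, 2020

Accrual is governed by the date of the act, so the period began to run on September 12, 2016; the later discovery on January 28, 2017 is irrelevant under the stated rule.
The untolled deadline — 18 months after September 12, 2016 — is March 12, 2018.
The period was tolled for 247 days by the plaintiff's legal incapacity (April 21, 2017 to December 24, 2017), pushing the deadline to November 14, 2018.
The period was tolled for 415 days by the automatic bankruptcy stay (August 9, 2018 to September 28, 2019), pushing the deadline to January 3, 2020.
Because the defendant's absence from the jurisdiction ran from November 15, 2019 to May 11, 2020, the deadline is extended by 178 days to June 29, 2020.
The other events in the timeline have no effect on the limitation period under the stated rules.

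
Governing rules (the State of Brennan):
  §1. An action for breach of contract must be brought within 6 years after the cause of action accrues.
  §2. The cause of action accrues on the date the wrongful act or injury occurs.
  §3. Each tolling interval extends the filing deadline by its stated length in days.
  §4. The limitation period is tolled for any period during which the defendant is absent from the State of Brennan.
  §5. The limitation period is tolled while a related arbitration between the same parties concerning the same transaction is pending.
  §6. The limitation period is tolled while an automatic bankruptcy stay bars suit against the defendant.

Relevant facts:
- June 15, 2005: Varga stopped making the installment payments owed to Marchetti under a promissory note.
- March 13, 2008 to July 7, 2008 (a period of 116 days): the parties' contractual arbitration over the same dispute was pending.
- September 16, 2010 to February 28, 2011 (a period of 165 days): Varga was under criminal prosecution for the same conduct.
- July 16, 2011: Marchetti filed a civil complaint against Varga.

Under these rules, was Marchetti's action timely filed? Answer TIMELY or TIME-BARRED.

The cause of action accrued on June 15, 2005, the date of the act.
The untolled deadline — 6 years after June 15, 2005 — is June 15, 2011.
The pending related arbitration from March 13, 2008 to July 7, 2008 tolled the period for 116 days, extending the deadline to October 9, 2011.
The pending criminal prosecution from September 16, 2010 to February 28, 2011 does not toll the period, because no stated rule makes a criminal prosecution a tolling event.
Marchetti filed on July 16, 2011, before the October 9, 2011 deadline, so the action is timely.

TIMELY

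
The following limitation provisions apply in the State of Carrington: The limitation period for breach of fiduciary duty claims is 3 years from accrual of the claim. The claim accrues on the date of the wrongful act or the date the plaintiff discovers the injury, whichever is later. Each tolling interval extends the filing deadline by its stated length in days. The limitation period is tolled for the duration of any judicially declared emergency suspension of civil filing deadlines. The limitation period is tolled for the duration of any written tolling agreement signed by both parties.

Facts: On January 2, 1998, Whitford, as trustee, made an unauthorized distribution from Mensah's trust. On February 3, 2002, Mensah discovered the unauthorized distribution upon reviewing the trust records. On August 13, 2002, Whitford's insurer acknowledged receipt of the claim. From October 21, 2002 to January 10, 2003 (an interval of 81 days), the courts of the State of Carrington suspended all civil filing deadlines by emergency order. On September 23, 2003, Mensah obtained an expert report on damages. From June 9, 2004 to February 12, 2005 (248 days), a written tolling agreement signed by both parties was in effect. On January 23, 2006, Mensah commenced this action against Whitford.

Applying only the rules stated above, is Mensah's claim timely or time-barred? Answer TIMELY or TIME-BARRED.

TIME-BARRED

Taking the later of the act (January 2, 1998) and discovery (February 3, 2002), the claim accrued on February 3, 2002.
3 years from February 3, 2002 is February 3, 2005.
The emergency suspension of filing deadlines from October 21, 2002 to January 10, 2003 tolled the period for 81 days, extending the deadline to April 25, 2005.
The period was tolled for 248 days by the written tolling agreement (June 9, 2004 to February 12, 2005), pushing the deadline to December 29, 2005.
None of the other events listed affects the running of the period under the stated rules.
Mensah filed on January 23, 2006, after the December 29, 2005 deadline, so the action is time-barred.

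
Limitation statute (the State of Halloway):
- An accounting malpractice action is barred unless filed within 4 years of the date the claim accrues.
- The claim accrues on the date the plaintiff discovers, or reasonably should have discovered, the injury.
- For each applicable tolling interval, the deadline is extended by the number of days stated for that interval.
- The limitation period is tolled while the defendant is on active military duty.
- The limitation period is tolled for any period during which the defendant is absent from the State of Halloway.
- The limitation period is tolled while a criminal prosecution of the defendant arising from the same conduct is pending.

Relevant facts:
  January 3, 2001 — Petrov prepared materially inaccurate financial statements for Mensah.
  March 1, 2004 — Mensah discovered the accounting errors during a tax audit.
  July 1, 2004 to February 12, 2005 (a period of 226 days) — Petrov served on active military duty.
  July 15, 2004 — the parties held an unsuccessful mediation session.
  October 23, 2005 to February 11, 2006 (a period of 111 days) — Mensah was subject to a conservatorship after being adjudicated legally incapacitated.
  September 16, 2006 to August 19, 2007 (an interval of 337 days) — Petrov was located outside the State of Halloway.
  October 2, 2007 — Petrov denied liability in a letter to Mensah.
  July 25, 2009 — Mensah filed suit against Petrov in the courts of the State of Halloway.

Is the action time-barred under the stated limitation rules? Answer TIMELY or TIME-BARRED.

Accrual is tied to discovery, so the period began on March 1, 2004 rather than on January 3, 2001 when the act occurred.
Adding the 4 years base period to March 1, 2004 gives a deadline of March 1, 2008, before any tolling.
Because the defendant's active military service ran from July 1, 2004 to February 12, 2005, the deadline is extended by 226 days to October 13, 2008.
Because the defendant's absence from the jurisdiction ran from September 16, 2006 to August 19, 2007, the deadline is extended by 337 days to September 15, 2009.
Although the plaintiff's incapacity ran from October 23, 2005 to February 11, 2006, the stated rules do not make that a tolling event, so it is disregarded.
None of the other events listed affects the running of the period under the stated rules.
Filing on July 25, 2009 beat the September 15, 2009 deadline — the action is timely.

TIMELY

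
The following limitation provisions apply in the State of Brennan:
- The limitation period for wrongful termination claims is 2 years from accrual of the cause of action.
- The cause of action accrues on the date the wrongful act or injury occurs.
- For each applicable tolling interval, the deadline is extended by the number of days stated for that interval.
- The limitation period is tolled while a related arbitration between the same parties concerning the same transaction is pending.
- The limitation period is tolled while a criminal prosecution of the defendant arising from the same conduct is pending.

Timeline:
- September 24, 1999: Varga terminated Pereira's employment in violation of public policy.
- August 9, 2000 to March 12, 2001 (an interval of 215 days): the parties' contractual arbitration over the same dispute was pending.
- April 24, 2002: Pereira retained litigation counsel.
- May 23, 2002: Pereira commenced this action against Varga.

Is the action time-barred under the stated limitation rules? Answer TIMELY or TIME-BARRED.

The cause of action accrued on September 24, 1999, the date of the act.
The untolled deadline — 2 years after September 24, 1999 — is September 24, 2001.
The pending related arbitration from August 9, 2000 to March 12, 2001 tolled the period for 215 days, extending the deadline to April 27, 2002.
Nothing else in the chronology tolls or restarts the period.
Pereira filed on May 23, 2002, after the April 27, 2002 deadline, so the action is time-barred.

TIME-BARRED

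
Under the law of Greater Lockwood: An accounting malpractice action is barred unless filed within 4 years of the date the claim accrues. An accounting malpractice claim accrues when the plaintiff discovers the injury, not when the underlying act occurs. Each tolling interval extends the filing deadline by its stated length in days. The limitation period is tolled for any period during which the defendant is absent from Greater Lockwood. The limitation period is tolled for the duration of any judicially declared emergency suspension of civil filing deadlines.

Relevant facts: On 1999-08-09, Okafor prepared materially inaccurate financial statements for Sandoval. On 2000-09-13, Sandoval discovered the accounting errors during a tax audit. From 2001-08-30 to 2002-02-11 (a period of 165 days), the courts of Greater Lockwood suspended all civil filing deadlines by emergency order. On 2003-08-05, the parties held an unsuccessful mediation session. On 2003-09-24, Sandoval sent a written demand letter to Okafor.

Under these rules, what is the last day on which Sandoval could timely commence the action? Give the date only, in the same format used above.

2005-02-25

The claim did not accrue until Sandoval discovered the injury on 2000-09-13; the 1999-08-09 act date does not start the clock under the stated rule.
Adding the 4 years base period to 2000-09-13 gives a deadline of 2004-09-13, before any tolling.
Because the emergency suspension of filing deadlines ran from 2001-08-30 to 2002-02-11, the deadline is extended by 165 days to 2005-02-25.
The other events in the timeline have no effect on the limitation period under the stated rules.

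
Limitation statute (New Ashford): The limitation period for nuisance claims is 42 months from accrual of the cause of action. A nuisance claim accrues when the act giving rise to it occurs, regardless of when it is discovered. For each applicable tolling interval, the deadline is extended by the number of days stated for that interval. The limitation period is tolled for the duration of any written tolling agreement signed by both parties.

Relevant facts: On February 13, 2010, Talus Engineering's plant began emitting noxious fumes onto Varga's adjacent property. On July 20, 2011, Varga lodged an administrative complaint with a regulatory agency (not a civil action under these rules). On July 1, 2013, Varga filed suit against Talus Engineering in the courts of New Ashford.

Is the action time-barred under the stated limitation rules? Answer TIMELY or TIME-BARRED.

TIMELY

The cause of action accrued on February 13, 2010, the date of the act.
Adding the 42 months base period to February 13, 2010 gives a deadline of August 13, 2013, before any tolling.
The other events in the timeline have no effect on the limitation period under the stated rules.
Filing on July 1, 2013 beat the August 13, 2013 deadline — the action is timely.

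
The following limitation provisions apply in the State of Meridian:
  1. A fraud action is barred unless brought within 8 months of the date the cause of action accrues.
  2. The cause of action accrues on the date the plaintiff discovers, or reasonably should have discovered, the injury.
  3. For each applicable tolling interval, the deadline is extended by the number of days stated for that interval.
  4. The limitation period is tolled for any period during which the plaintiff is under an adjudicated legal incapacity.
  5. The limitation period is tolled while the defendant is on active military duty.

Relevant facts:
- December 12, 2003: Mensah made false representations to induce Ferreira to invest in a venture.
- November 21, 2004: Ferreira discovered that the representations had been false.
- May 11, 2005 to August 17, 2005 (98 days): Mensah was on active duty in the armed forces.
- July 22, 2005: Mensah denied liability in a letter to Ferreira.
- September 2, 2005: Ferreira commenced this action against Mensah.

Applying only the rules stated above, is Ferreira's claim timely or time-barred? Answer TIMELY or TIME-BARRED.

TIMELY

The claim did not accrue until Ferreira discovered the injury on November 21, 2004; the December 12, 2003 act date does not start the clock under the stated rule.
The untolled deadline — 8 months after November 21, 2004 — is July 21, 2005.
The defendant's active military service from May 11, 2005 to August 17, 2005 tolled the period for 98 days, extending the deadline to October 27, 2005.
None of the other events listed affects the running of the period under the stated rules.
The September 2, 2005 filing precedes the October 27, 2005 deadline; the claim is timely.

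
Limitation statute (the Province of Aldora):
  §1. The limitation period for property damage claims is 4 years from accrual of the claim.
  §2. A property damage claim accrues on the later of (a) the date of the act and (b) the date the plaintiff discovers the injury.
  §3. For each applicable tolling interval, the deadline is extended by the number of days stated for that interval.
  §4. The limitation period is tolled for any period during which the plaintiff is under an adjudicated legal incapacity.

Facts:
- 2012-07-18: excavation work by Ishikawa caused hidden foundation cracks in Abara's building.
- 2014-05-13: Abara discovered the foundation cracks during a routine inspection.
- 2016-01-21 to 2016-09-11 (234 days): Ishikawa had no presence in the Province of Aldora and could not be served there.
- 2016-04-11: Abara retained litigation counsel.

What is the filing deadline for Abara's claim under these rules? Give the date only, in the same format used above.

2018-05-13

Because discovery on 2014-05-13 post-dates the 2012-07-18 act, accrual under the later-of rule falls on 2014-05-13.
Adding the 4 years base period to 2014-05-13 gives a deadline of 2018-05-13, before any tolling.
The defendant's absence from the jurisdiction from 2016-01-21 to 2016-09-11 does not toll the period, because no stated rule makes the defendant's absence a tolling event.
None of the other events listed affects the running of the period under the stated rules.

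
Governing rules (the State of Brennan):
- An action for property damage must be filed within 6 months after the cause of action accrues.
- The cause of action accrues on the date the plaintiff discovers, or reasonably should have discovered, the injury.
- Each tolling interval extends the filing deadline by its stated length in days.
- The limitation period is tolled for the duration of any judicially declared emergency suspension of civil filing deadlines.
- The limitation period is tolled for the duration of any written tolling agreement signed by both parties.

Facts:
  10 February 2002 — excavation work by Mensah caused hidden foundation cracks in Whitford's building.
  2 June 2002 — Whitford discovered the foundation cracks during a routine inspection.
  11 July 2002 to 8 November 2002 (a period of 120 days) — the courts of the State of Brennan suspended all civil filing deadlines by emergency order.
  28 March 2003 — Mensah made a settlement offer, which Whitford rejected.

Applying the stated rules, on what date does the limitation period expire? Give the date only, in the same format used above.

The claim did not accrue until Whitford discovered the injury on 2 June 2002; the 10 February 2002 act date does not start the clock under the stated rule.
6 months from 2 June 2002 is 2 December 2002.
The period was tolled for 120 days by the emergency suspension of filing deadlines (11 July 2002 to 8 November 2002), pushing the deadline to 1 April 2003.
The other events in the timeline have no effect on the limitation period under the stated rules.

1 April 2003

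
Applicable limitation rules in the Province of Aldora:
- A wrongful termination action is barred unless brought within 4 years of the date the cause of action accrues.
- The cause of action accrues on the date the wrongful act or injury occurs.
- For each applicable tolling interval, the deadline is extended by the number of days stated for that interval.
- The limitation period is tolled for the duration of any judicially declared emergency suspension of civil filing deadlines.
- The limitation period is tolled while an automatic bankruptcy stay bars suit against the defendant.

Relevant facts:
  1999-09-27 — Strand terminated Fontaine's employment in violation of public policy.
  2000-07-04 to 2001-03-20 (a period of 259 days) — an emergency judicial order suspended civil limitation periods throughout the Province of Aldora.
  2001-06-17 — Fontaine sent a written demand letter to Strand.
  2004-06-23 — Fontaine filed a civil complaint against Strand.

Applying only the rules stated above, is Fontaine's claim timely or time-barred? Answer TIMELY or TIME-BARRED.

TIME-BARRED

The limitation period began to run on 1999-09-27.
4 years from 1999-09-27 is 2003-09-27.
The period was tolled for 259 days by the emergency suspension of filing deadlines (2000-07-04 to 2001-03-20), pushing the deadline to 2004-06-12.
Nothing else in the chronology tolls or restarts the period.
The 2004-06-23 filing falls after the 2004-06-12 deadline; the claim is time-barred.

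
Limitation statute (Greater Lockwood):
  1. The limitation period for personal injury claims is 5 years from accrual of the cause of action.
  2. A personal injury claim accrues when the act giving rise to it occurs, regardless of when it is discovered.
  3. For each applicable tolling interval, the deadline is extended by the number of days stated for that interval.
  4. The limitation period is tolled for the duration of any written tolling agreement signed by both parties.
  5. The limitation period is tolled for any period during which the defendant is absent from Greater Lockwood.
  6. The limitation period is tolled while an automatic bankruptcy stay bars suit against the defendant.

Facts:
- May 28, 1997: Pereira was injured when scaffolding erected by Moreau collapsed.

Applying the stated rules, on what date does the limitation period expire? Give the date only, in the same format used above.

May 28, 2002

The cause of action accrued on May 28, 1997, the date of the act.
Adding the 5 years base period to May 28, 1997 gives a deadline of May 28, 2002, before any tolling.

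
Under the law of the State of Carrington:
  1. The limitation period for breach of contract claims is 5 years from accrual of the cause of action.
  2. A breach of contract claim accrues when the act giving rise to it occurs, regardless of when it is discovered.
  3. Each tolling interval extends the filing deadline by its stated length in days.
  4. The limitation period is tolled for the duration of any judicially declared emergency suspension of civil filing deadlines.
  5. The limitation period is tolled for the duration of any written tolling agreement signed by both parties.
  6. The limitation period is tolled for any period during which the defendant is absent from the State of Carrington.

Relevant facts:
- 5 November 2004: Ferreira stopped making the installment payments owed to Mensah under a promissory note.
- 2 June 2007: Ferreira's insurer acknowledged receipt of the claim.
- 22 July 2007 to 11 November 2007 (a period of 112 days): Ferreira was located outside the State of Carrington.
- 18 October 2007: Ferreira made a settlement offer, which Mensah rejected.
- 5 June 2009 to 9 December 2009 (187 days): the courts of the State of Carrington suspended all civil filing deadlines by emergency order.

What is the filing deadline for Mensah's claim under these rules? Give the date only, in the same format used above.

The limitation period began to run on 5 November 2004.
5 years from 5 November 2004 is 5 November 2009.
The defendant's absence from the jurisdiction from 22 July 2007 to 11 November 2007 tolled the period for 112 days, extending the deadline to 25 February 2010.
The period was tolled for 187 days by the emergency suspension of filing deadlines (5 June 2009 to 9 December 2009), pushing the deadline to 31 August 2010.
None of the other events listed affects the running of the period under the stated rules.

31 August 2010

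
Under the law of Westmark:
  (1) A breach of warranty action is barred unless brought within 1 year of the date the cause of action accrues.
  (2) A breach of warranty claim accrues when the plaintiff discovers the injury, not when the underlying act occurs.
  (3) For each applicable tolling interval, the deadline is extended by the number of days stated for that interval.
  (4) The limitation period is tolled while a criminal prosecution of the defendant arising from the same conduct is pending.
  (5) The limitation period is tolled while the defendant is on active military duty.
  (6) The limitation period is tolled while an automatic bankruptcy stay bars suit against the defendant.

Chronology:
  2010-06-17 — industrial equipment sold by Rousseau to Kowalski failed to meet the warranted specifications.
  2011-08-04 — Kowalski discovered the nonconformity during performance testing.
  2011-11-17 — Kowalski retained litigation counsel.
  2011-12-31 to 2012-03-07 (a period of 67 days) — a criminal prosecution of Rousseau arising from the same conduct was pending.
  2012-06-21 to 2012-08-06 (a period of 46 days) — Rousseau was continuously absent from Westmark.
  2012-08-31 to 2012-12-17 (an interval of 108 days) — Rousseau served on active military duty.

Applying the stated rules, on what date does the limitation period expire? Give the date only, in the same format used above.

The claim did not accrue until Kowalski discovered the injury on 2011-08-04; the 2010-06-17 act date does not start the clock under the stated rule.
The untolled deadline — 1 year after 2011-08-04 — is 2012-08-04.
The period was tolled for 67 days by the pending criminal prosecution (2011-12-31 to 2012-03-07), pushing the deadline to 2012-10-10.
The period was tolled for 108 days by the defendant's active military service (2012-08-31 to 2012-12-17), pushing the deadline to 2013-01-26.
The defendant's absence from the jurisdiction from 2012-06-21 to 2012-08-06 does not toll the period, because no stated rule makes the defendant's absence a tolling event.
None of the other events listed affects the running of the period under the stated rules.

2013-01-26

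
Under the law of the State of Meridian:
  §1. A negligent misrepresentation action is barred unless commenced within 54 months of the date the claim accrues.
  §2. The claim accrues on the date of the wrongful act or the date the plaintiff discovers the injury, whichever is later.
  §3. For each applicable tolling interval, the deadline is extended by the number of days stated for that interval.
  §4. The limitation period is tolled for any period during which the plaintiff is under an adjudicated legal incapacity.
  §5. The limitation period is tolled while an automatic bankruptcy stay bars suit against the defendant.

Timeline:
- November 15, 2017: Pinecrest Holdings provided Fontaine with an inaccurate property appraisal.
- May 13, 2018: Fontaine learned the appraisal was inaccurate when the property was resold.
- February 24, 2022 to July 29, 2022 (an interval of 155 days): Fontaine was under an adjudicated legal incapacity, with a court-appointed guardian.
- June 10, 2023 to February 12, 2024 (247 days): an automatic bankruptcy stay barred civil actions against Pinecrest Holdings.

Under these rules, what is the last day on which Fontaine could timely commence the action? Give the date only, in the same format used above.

Taking the later of the act (November 15, 2017) and discovery (May 13, 2018), the claim accrued on May 13, 2018.
54 months from May 13, 2018 is November 13, 2022.
Because the plaintiff's legal incapacity ran from February 24, 2022 to July 29, 2022, the deadline is extended by 155 days to April 17, 2023.
By the time the automatic bankruptcy stay began on June 10, 2023, the limitation period had already expired on April 17, 2023; that interval cannot revive it.

April 17, 2023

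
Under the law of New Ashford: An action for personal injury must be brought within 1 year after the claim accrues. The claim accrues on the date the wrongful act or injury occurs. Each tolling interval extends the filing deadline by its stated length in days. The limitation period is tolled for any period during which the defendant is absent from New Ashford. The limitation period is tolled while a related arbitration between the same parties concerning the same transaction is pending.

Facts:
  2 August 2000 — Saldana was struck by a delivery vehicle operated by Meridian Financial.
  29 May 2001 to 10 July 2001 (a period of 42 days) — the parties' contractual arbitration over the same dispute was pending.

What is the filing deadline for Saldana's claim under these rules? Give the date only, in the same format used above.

The limitation period began to run on 2 August 2000.
1 year from 2 August 2000 is 2 August 2001.
The pending related arbitration from 29 May 2001 to 10 July 2001 tolled the period for 42 days, extending the deadline to 13 September 2001.

13 September 2001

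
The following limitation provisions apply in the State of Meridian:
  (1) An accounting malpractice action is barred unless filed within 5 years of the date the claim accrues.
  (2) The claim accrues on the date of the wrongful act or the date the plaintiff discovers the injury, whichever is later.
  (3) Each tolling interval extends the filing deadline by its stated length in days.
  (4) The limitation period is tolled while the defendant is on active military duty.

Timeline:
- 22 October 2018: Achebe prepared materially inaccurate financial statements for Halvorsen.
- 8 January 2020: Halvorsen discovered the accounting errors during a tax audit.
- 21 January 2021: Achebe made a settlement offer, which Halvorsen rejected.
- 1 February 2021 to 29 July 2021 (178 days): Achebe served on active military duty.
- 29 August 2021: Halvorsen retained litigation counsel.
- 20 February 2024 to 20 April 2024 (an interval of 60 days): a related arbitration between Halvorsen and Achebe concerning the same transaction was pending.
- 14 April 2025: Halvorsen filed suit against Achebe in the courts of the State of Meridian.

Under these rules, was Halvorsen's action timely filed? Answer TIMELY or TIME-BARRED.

TIMELY

Taking the later of the act (22 October 2018) and discovery (8 January 2020), the claim accrued on 8 January 2020.
Adding the 5 years base period to 8 January 2020 gives a deadline of 8 January 2025, before any tolling.
The period was tolled for 178 days by the defendant's active military service (1 February 2021 to 29 July 2021), pushing the deadline to 5 July 2025.
No stated provision tolls the period for a pending arbitration, so the interval from 20 February 2024 to 20 April 2024 has no effect on the deadline.
None of the other events listed affects the running of the period under the stated rules.
Halvorsen filed on 14 April 2025, before the 5 July 2025 deadline, so the action is timely.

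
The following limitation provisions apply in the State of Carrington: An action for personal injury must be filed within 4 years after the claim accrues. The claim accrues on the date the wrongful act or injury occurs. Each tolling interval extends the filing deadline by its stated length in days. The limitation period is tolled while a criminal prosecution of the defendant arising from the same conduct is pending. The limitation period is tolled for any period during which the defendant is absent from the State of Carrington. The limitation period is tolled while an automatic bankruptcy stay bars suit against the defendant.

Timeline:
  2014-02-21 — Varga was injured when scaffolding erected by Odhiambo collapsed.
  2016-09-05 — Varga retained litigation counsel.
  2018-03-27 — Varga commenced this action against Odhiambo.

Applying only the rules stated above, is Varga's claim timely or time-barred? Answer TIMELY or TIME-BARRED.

The limitation period began to run on 2014-02-21.
Adding the 4 years base period to 2014-02-21 gives a deadline of 2018-02-21, before any tolling.
None of the other events listed affects the running of the period under the stated rules.
Varga filed on 2018-03-27, after the 2018-02-21 deadline, so the action is time-barred.

TIME-BARRED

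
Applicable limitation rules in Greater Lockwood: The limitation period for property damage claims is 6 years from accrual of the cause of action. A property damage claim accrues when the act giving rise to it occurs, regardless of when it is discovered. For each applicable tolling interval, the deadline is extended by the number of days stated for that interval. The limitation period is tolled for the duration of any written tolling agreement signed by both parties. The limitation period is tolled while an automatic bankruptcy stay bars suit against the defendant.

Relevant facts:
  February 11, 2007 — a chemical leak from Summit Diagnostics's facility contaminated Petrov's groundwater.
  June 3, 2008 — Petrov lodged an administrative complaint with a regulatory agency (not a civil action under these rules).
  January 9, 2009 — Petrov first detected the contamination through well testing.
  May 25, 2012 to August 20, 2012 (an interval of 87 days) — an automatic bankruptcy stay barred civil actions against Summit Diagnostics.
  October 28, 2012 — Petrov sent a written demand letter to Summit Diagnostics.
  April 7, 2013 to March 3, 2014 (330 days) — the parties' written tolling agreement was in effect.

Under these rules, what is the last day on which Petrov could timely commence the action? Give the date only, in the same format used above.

April 4, 2014

Because the rule ties accrual to occurrence, the claim accrued on February 11, 2007, not on the January 9, 2009 discovery date.
6 years from February 11, 2007 is February 11, 2013.
The period was tolled for 87 days by the automatic bankruptcy stay (May 25, 2012 to August 20, 2012), pushing the deadline to May 9, 2013.
The period was tolled for 330 days by the written tolling agreement (April 7, 2013 to March 3, 2014), pushing the deadline to April 4, 2014.
Nothing else in the chronology tolls or restarts the period.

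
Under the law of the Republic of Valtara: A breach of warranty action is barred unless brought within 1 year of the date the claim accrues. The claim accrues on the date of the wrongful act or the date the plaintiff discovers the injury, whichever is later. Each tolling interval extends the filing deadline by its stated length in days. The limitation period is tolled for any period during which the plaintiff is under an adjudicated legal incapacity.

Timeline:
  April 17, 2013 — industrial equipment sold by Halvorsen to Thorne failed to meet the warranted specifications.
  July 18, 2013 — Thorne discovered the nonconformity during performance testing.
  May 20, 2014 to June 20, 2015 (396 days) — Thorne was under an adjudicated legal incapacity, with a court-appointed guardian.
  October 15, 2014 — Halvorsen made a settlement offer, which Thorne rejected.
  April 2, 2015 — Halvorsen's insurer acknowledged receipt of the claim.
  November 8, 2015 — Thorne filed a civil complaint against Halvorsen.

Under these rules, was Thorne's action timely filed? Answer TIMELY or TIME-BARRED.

TIME-BARRED

Taking the later of the act (April 17, 2013) and discovery (July 18, 2013), the claim accrued on July 18, 2013.
Adding the 1 year base period to July 18, 2013 gives a deadline of July 18, 2014, before any tolling.
Because the plaintiff's legal incapacity ran from May 20, 2014 to June 20, 2015, the deadline is extended by 396 days to August 18, 2015.
None of the other events listed affects the running of the period under the stated rules.
Filing on November 8, 2015 missed the August 18, 2015 deadline — the action is time-barred.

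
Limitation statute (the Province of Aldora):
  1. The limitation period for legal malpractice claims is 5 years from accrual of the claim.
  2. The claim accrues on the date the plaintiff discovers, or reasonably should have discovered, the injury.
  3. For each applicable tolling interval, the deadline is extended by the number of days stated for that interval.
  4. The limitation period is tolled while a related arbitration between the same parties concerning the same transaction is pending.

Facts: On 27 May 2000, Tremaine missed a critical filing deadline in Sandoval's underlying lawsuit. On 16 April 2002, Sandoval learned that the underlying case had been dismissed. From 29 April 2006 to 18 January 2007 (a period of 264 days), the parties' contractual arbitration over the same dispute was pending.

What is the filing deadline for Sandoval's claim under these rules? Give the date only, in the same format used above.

Accrual is tied to discovery, so the period began on 16 April 2002 rather than on 27 May 2000 when the act occurred.
The untolled deadline — 5 years after 16 April 2002 — is 16 April 2007.
The pending related arbitration from 29 April 2006 to 18 January 2007 tolled the period for 264 days, extending the deadline to 5 January 2008.

5 January 2008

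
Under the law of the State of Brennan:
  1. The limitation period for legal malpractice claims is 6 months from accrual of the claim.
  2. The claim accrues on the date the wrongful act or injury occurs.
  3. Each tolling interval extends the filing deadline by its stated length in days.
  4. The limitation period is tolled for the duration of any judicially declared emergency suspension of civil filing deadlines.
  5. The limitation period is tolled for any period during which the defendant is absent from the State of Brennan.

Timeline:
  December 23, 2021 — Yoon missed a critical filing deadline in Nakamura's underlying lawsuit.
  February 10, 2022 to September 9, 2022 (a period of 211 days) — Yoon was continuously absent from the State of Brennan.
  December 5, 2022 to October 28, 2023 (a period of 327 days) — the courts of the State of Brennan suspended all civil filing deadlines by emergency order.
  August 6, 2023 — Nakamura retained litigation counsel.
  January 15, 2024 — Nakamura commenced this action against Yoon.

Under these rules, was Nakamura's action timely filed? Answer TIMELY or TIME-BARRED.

The claim accrued on December 23, 2021, the date of the act.
Adding the 6 months base period to December 23, 2021 gives a deadline of June 23, 2022, before any tolling.
Because the defendant's absence from the jurisdiction ran from February 10, 2022 to September 9, 2022, the deadline is extended by 211 days to January 20, 2023.
The emergency suspension of filing deadlines from December 5, 2022 to October 28, 2023 tolled the period for 327 days, extending the deadline to December 13, 2023.
Nothing else in the chronology tolls or restarts the period.
Nakamura filed on January 15, 2024, after the December 13, 2023 deadline, so the action is time-barred.

TIME-BARRED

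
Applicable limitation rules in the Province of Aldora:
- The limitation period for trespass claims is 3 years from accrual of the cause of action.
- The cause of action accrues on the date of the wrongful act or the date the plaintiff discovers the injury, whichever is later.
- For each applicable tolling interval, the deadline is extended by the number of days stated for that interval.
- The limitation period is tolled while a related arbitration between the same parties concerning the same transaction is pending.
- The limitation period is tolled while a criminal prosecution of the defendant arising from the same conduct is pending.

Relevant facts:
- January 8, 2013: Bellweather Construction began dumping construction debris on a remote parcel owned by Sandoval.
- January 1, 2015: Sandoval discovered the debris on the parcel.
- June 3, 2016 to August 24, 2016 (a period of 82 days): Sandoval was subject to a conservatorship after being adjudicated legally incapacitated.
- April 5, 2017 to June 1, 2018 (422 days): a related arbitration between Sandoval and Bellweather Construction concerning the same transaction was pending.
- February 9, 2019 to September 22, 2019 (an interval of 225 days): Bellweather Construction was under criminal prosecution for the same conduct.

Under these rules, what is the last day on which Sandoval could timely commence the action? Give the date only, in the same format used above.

Taking the later of the act (January 8, 2013) and discovery (January 1, 2015), the claim accrued on January 1, 2015.
Adding the 3 years base period to January 1, 2015 gives a deadline of January 1, 2018, before any tolling.
Because the pending related arbitration ran from April 5, 2017 to June 1, 2018, the deadline is extended by 422 days to February 27, 2019.
Because the pending criminal prosecution ran from February 9, 2019 to September 22, 2019, the deadline is extended by 225 days to October 10, 2019.
Although the plaintiff's incapacity ran from June 3, 2016 to August 24, 2016, the stated rules do not make that a tolling event, so it is disregarded.

October 10, 2019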